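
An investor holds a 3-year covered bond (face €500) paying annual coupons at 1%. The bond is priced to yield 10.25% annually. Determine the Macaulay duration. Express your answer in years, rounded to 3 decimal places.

Periodic yield y = 0.1025. Discount each cash flow and weight by its year:
  t   CF        PV=CF/(1+0.1025)^t    t·PV
  1         5.00         4.5351         4.5351
  2         5.00         4.1135         8.2270
  3       505.00       376.8388     1,130.5163
  Σ                    385.4874     1,143.2785
Price P = Σ PV = 385.4874.
Macaulay duration = Σ(t·PV) / P = 1,143.2785 / 385.4874 = 2.96580 years.

2.966 years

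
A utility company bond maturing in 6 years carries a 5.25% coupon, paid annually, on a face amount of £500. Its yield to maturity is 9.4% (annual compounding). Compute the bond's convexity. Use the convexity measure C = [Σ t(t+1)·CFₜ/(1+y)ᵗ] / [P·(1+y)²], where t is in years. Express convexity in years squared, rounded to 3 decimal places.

With y = 0.094:
  t   CF        PV=CF/(1+0.094)^t    t·PV        t(t+1)·PV
  1        26.25        23.9945        23.9945          47.9890
  2        26.25        21.9328        43.8657         131.5970
  3        26.25        20.0483        60.1449         240.5795
  4        26.25        18.3257        73.3027         366.5135
  5        26.25        16.7511        83.7554         502.5323
  6       526.25       306.9645     1,841.7871      12,892.5097
  Σ                    408.0169     2,126.8502      14,181.7210
P = 408.0169.
Convexity = Σ t(t+1)·PV / [P·(1+y)²] = 14,181.7210 / (408.0169 × 1.196836) = 29.04131.

29.041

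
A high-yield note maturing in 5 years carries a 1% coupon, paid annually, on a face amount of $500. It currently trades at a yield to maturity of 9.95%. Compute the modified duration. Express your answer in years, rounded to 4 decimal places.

Periodic yield y = 0.0995. First find Macaulay duration:
  t   CF        PV=CF/(1+0.0995)^t    t·PV
  1         5.00         4.5475         4.5475
  2         5.00         4.1360         8.2720
  3         5.00         3.7617        11.2851
  4         5.00         3.4213        13.6851
  5       505.00       314.2789     1,571.3944
  Σ                    330.1454     1,609.1842
P = 330.1454; Macaulay duration = 1,609.1842 / 330.1454 = 4.87417 years.
Modified duration = D_Mac / (1 + y) = 4.87417 / 1.0995 = 4.43308 years.

4.4331 years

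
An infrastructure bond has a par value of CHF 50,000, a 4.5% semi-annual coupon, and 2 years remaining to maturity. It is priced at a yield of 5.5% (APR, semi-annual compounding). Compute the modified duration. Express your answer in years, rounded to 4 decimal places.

Periodic yield y = 0.0275. First find Macaulay duration:
  t   CF        PV=CF/(1+0.0275)^t    t·PV
  1     1,125.00     1,094.8905     1,094.8905
  2     1,125.00     1,065.5869     2,131.1737
  3     1,125.00     1,037.0675     3,111.2025
  4    51,125.00    45,867.5981   183,470.3925
  Σ                 49,065.1430   189,807.6593
P = 49,065.1430; Macaulay duration = 189,807.6593 / 49,065.1430 = 3.86848 half-year periods = 1.93424 years.
Modified duration = D_Mac / (1 + y) = 1.93424 / 1.0275 = 1.88247 years.

1.8825 years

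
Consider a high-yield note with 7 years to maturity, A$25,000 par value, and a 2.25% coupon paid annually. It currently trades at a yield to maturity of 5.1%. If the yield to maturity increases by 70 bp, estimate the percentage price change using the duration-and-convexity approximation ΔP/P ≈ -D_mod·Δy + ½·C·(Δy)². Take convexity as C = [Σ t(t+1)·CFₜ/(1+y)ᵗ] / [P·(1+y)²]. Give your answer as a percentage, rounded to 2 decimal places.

-4.22%

With y = 0.051:
  t   CF        PV=CF/(1+0.051)^t    t·PV        t(t+1)·PV
  1       562.50       535.2046       535.2046       1,070.4091
  2       562.50       509.2337     1,018.4673       3,055.4019
  3       562.50       484.5230     1,453.5689       5,814.2757
  4       562.50       461.0114     1,844.0456       9,220.2280
  5       562.50       438.6407     2,193.2036      13,159.2216
  6       562.50       417.3556     2,504.1335      17,528.9346
  7    25,562.50    18,046.1396   126,322.9774   1,010,583.8188
  Σ                 20,892.1085   135,871.6009   1,060,432.2898
P = 20,892.1085; D_Mac = 6.50349 yrs; D_mod = 6.18791 yrs; C = 45.95103.
Duration effect: -6.18791 × (+0.007) = -0.043315
Convexity effect: 0.5 × 45.95103 × (0.007)² = +0.0011258
ΔP/P ≈ -0.043315 + 0.0011258 = -0.042190 = -4.2190%.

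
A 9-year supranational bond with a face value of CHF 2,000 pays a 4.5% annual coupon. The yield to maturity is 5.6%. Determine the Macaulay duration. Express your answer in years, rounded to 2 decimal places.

7.53 years

Periodic yield y = 0.056. Discount each cash flow and weight by its year:
  t   CF        PV=CF/(1+0.056)^t    t·PV
  1        90.00        85.2273        85.2273
  2        90.00        80.7076       161.4153
  3        90.00        76.4277       229.2831
  4        90.00        72.3747       289.4988
  5        90.00        68.5367       342.6833
  6        90.00        64.9021       389.4128
  7        90.00        61.4604       430.2225
  8        90.00        58.2011       465.6088
  9     2,090.00     1,279.8852    11,518.9669
  Σ                  1,847.7228    13,912.3188
Price P = Σ PV = 1,847.7228.
Macaulay duration = Σ(t·PV) / P = 13,912.3188 / 1,847.7228 = 7.52944 years.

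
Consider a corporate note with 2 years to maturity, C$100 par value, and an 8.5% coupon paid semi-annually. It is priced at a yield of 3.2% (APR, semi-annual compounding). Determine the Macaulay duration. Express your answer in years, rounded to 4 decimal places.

Periodic yield y = 0.016. Discount each cash flow and weight by its period:
  t   CF        PV=CF/(1+0.016)^t    t·PV
  1         4.25         4.1831         4.1831
  2         4.25         4.1172         8.2344
  3         4.25         4.0524        12.1571
  4       104.25        97.8366       391.3463
  Σ                    110.1892       415.9208
Price P = Σ PV = 110.1892.
Macaulay duration = Σ(t·PV) / P = 415.9208 / 110.1892 = 3.77461 half-year periods.
In years: 3.77461 / 2 = 1.88730 years.

1.8873 years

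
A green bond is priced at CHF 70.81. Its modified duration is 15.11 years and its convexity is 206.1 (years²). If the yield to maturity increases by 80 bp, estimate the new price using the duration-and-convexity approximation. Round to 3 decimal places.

CHF 62.717

Duration effect: -D_mod·Δy = -15.11 × (+0.008) = -0.120880
Convexity effect: ½·C·(Δy)² = 0.5 × 206.1 × (0.008)² = +0.0065952
ΔP/P ≈ -0.120880 + 0.0065952 = -0.1142848
New price ≈ 70.81 × (1 - 0.1142848) = 62.717493312.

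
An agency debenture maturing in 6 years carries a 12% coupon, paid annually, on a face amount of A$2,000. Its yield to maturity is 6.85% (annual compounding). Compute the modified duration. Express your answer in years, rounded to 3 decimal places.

Periodic yield y = 0.0685. First find Macaulay duration:
  t   CF        PV=CF/(1+0.0685)^t    t·PV
  1       240.00       224.6139       224.6139
  2       240.00       210.2143       420.4285
  3       240.00       196.7377       590.2132
  4       240.00       184.1252       736.5006
  5       240.00       172.3212       861.6058
  6     2,240.00     1,505.2230     9,031.3383
  Σ                  2,493.2353    11,864.7004
P = 2,493.2353; Macaulay duration = 11,864.7004 / 2,493.2353 = 4.75876 years.
Modified duration = D_Mac / (1 + y) = 4.75876 / 1.0685 = 4.45368 years.

4.454 years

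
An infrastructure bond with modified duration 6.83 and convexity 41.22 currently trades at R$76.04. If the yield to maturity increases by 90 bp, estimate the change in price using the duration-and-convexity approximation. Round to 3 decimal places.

Duration effect: -D_mod·Δy = -6.83 × (+0.009) = -0.061470
Convexity effect: ½·C·(Δy)² = 0.5 × 41.22 × (0.009)² = +0.00166941
ΔP/P ≈ -0.061470 + 0.00166941 = -0.05980059
ΔP ≈ 76.04 × (-0.05980059) = -4.5472368636.

-R$4.547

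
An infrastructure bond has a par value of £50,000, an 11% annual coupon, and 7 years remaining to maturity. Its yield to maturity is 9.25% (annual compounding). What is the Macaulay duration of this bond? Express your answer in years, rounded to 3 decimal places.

5.308 years

Periodic yield y = 0.0925. Discount each cash flow and weight by its year:
  t   CF        PV=CF/(1+0.0925)^t    t·PV
  1     5,500.00     5,034.3249     5,034.3249
  2     5,500.00     4,608.0778     9,216.1555
  3     5,500.00     4,217.9201    12,653.7604
  4     5,500.00     3,860.7965    15,443.1859
  5     5,500.00     3,533.9098    17,669.5490
  6     5,500.00     3,234.7001    19,408.2003
  7    55,500.00    29,877.4043   209,141.8299
  Σ                 54,367.1334   288,567.0060
Price P = Σ PV = 54,367.1334.
Macaulay duration = Σ(t·PV) / P = 288,567.0060 / 54,367.1334 = 5.30775 years.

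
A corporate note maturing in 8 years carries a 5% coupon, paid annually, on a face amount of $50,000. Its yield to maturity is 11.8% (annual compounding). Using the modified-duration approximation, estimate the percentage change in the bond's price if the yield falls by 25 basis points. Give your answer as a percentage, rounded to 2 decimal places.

+1.44%

Periodic yield y = 0.118. Modified duration first:
  t   CF        PV=CF/(1+0.118)^t    t·PV
  1     2,500.00     2,236.1360     2,236.1360
  2     2,500.00     2,000.1216     4,000.2432
  3     2,500.00     1,789.0175     5,367.0526
  4     2,500.00     1,600.1946     6,400.7783
  5     2,500.00     1,431.3011     7,156.5053
  6     2,500.00     1,280.2335     7,681.4010
  7     2,500.00     1,145.1105     8,015.7733
  8    52,500.00    21,509.2306   172,073.8445
  Σ                 32,991.3453   212,931.7342
P = 32,991.3453; D_Mac = 6.45417 yrs; D_mod = 6.45417/(1+0.118) = 5.77296 yrs.
ΔP/P ≈ -D_mod · Δy = -5.77296 × (-0.0025) = +0.014432 = +1.4432%.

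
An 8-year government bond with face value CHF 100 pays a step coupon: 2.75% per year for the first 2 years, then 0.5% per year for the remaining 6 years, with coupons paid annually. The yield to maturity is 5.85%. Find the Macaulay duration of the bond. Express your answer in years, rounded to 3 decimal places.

7.451 years

Periodic yield y = 0.0585. Discount each cash flow and weight by its year:
  t   CF        PV=CF/(1+0.0585)^t    t·PV
  1         2.75         2.5980         2.5980
  2         2.75         2.4544         4.9089
  3         0.50         0.4216         1.2648
  4         0.50         0.3983         1.5932
  5         0.50         0.3763         1.8814
  6         0.50         0.3555         2.1329
  7         0.50         0.3358         2.3509
  8       100.50        63.7733       510.1867
  Σ                     70.7133       526.9168
Price P = Σ PV = 70.7133.
Macaulay duration = Σ(t·PV) / P = 526.9168 / 70.7133 = 7.45145 years.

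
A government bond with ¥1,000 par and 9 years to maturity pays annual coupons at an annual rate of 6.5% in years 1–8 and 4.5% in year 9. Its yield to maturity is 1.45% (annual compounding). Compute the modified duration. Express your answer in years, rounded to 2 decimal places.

Periodic yield y = 0.0145. First find Macaulay duration:
  t   CF        PV=CF/(1+0.0145)^t    t·PV
  1        65.00        64.0710        64.0710
  2        65.00        63.1552       126.3104
  3        65.00        62.2526       186.7577
  4        65.00        61.3628       245.4512
  5        65.00        60.4858       302.4288
  6        65.00        59.6212       357.7275
  7        65.00        58.7691       411.3837
  8        65.00        57.9291       463.4330
  9     1,045.00       918.0109     8,262.0979
  Σ                  1,405.6576    10,419.6611
P = 1,405.6576; Macaulay duration = 10,419.6611 / 1,405.6576 = 7.41266 years.
Modified duration = D_Mac / (1 + y) = 7.41266 / 1.0145 = 7.30671 years.

7.31 years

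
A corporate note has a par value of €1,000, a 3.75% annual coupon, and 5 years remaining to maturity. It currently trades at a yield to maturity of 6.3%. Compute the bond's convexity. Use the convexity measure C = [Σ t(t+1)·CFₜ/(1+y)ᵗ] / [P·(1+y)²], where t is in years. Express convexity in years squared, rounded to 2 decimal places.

With y = 0.063:
  t   CF        PV=CF/(1+0.063)^t    t·PV        t(t+1)·PV
  1        37.50        35.2775        35.2775          70.5550
  2        37.50        33.1868        66.3735         199.1205
  3        37.50        31.2199        93.6597         374.6388
  4        37.50        29.3696       117.4784         587.3922
  5     1,037.50       764.4019     3,822.0097      22,932.0583
  Σ                    893.4557     4,134.7989      24,163.7649
P = 893.4557.
Convexity = Σ t(t+1)·PV / [P·(1+y)²] = 24,163.7649 / (893.4557 × 1.129969) = 23.93454.

23.93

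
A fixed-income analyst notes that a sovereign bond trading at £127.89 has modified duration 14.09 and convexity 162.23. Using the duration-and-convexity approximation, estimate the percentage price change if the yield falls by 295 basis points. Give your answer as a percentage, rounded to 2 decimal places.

+48.62%

Duration effect: -D_mod·Δy = -14.09 × (-0.0295) = +0.415655
Convexity effect: ½·C·(Δy)² = 0.5 × 162.23 × (-0.0295)² = +0.07059032875
ΔP/P ≈ +0.415655 + 0.07059032875 = +0.48624532875
= +48.624532875%.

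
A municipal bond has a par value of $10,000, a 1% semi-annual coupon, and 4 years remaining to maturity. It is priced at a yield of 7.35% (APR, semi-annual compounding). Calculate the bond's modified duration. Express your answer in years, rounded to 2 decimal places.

Periodic yield y = 0.03675. First find Macaulay duration:
  t   CF        PV=CF/(1+0.03675)^t    t·PV
  1        50.00        48.2276        48.2276
  2        50.00        46.5181        93.0362
  3        50.00        44.8692       134.6075
  4        50.00        43.2787       173.1146
  5        50.00        41.7446       208.7228
  6        50.00        40.2648       241.5889
  7        50.00        38.8375       271.8628
  8    10,050.00     7,529.6313    60,237.0502
  Σ                  7,833.3717    61,408.2106
P = 7,833.3717; Macaulay duration = 61,408.2106 / 7,833.3717 = 7.83931 half-year periods = 3.91965 years.
Modified duration = D_Mac / (1 + y) = 3.91965 / 1.03675 = 3.78071 years.

3.78 years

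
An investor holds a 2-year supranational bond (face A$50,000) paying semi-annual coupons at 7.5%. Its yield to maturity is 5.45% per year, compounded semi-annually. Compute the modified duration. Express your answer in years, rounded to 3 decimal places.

1.846 years

Periodic yield y = 0.02725. First find Macaulay duration:
  t   CF        PV=CF/(1+0.02725)^t    t·PV
  1     1,875.00     1,825.2616     1,825.2616
  2     1,875.00     1,776.8427     3,553.6853
  3     1,875.00     1,729.7081     5,189.1243
  4    51,875.00    46,585.7949   186,343.1795
  Σ                 51,917.6073   196,911.2507
P = 51,917.6073; Macaulay duration = 196,911.2507 / 51,917.6073 = 3.79276 half-year periods = 1.89638 years.
Modified duration = D_Mac / (1 + y) = 1.89638 / 1.02725 = 1.84608 years.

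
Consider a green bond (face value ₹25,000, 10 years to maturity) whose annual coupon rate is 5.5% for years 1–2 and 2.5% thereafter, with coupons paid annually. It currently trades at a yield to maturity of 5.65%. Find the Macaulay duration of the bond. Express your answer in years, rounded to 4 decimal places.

Periodic yield y = 0.0565. Discount each cash flow and weight by its year:
  t   CF        PV=CF/(1+0.0565)^t    t·PV
  1     1,375.00     1,301.4671     1,301.4671
  2     1,375.00     1,231.8666     2,463.7333
  3       625.00       529.9947     1,589.9841
  4       625.00       501.6514     2,006.6055
  5       625.00       474.8238     2,374.1192
  6       625.00       449.4310     2,696.5859
  7       625.00       425.3961     2,977.7727
  8       625.00       402.6466     3,221.1726
  9       625.00       381.1137     3,430.0229
  10   25,625.00    14,790.0234   147,900.2337
  Σ                 20,488.4143   169,961.6969
Price P = Σ PV = 20,488.4143.
Macaulay duration = Σ(t·PV) / P = 169,961.6969 / 20,488.4143 = 8.29550 years.

8.2955 years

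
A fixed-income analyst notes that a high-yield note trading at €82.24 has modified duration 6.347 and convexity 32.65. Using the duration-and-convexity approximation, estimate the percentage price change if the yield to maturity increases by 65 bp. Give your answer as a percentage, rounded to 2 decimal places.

-4.06%

Duration effect: -D_mod·Δy = -6.347 × (+0.0065) = -0.0412555
Convexity effect: ½·C·(Δy)² = 0.5 × 32.65 × (0.0065)² = +0.00068973125
ΔP/P ≈ -0.0412555 + 0.00068973125 = -0.04056576875
= -4.056576875%.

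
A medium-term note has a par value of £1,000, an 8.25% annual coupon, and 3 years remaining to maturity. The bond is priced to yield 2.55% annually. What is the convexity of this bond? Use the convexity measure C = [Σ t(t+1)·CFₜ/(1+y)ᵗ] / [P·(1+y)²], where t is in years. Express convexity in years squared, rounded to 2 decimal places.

10.37

With y = 0.0255:
  t   CF        PV=CF/(1+0.0255)^t    t·PV        t(t+1)·PV
  1        82.50        80.4486        80.4486         160.8971
  2        82.50        78.4481       156.8963         470.6888
  3     1,082.50     1,003.7393     3,011.2178      12,044.8711
  Σ                  1,162.6360     3,248.5626      12,676.4570
P = 1,162.6360.
Convexity = Σ t(t+1)·PV / [P·(1+y)²] = 12,676.4570 / (1,162.6360 × 1.051650) = 10.36771.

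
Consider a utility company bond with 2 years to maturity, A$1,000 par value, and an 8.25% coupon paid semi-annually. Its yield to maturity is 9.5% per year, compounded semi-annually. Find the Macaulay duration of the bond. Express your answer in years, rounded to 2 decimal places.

Periodic yield y = 0.0475. Discount each cash flow and weight by its period:
  t   CF        PV=CF/(1+0.0475)^t    t·PV
  1        41.25        39.3795        39.3795
  2        41.25        37.5938        75.1875
  3        41.25        35.8890       107.6671
  4     1,041.25       864.8462     3,459.3849
  Σ                    977.7085     3,681.6190
Price P = Σ PV = 977.7085.
Macaulay duration = Σ(t·PV) / P = 3,681.6190 / 977.7085 = 3.76556 half-year periods.
In years: 3.76556 / 2 = 1.88278 years.

1.88 years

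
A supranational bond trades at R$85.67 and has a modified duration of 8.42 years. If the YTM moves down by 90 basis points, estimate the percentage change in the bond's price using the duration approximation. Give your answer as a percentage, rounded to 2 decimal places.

+7.58%

Duration approximation: ΔP/P ≈ -D_mod · Δy = -8.42 × (-0.009) = +0.075780.
As a percentage: +7.5780%.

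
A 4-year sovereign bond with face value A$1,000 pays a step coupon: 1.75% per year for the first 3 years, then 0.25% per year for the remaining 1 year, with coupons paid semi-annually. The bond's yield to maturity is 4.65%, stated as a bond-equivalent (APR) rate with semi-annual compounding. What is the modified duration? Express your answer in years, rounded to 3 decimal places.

Periodic yield y = 0.02325. First find Macaulay duration:
  t   CF        PV=CF/(1+0.02325)^t    t·PV
  1         8.75         8.5512         8.5512
  2         8.75         8.3569        16.7138
  3         8.75         8.1670        24.5010
  4         8.75         7.9814        31.9257
  5         8.75         7.8001        39.0004
  6         8.75         7.6229        45.7371
  7         1.25         1.0642         7.4496
  8     1,001.25       833.0834     6,664.6675
  Σ                    882.6271     6,838.5464
P = 882.6271; Macaulay duration = 6,838.5464 / 882.6271 = 7.74795 half-year periods = 3.87397 years.
Modified duration = D_Mac / (1 + y) = 3.87397 / 1.02325 = 3.78595 years.

3.786 years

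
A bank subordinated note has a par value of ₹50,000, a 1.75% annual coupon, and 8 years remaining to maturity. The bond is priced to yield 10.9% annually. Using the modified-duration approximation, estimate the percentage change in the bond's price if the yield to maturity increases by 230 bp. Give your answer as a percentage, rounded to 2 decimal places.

-15.16%

Periodic yield y = 0.109. Modified duration first:
  t   CF        PV=CF/(1+0.109)^t    t·PV
  1       875.00       788.9991       788.9991
  2       875.00       711.4509     1,422.9019
  3       875.00       641.5247     1,924.5742
  4       875.00       578.4714     2,313.8855
  5       875.00       521.6153     2,608.0765
  6       875.00       470.3474     2,822.0846
  7       875.00       424.1185     2,968.8296
  8    50,875.00    22,235.7638   177,886.1108
  Σ                 26,372.2913   192,735.4622
P = 26,372.2913; D_Mac = 7.30826 yrs; D_mod = 7.30826/(1+0.109) = 6.58995 yrs.
ΔP/P ≈ -D_mod · Δy = -6.58995 × (+0.023) = -0.151569 = -15.1569%.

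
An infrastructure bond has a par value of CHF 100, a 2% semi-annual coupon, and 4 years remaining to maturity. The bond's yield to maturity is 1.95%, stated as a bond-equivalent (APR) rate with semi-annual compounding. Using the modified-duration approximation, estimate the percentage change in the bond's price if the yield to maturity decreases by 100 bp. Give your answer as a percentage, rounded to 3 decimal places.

+3.827%

Periodic yield y = 0.00975. Modified duration first:
  t   CF        PV=CF/(1+0.00975)^t    t·PV
  1         1.00         0.9903         0.9903
  2         1.00         0.9808         1.9616
  3         1.00         0.9713         2.9139
  4         1.00         0.9619         3.8477
  5         1.00         0.9526         4.7632
  6         1.00         0.9434         5.6607
  7         1.00         0.9343         6.5404
  8       101.00        93.4567       747.6537
  Σ                    100.1915       774.3315
P = 100.1915; D_Mac = 7.72851 half-year periods = 3.86426 yrs; D_mod = 3.86426/(1+0.00975) = 3.82694 yrs.
ΔP/P ≈ -D_mod · Δy = -3.82694 × (-0.01) = +0.038269 = +3.8269%.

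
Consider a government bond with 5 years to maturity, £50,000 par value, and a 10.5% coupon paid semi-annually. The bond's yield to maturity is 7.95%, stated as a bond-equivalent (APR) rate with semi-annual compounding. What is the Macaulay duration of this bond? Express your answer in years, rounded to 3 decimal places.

Periodic yield y = 0.03975. Discount each cash flow and weight by its period:
  t   CF        PV=CF/(1+0.03975)^t    t·PV
  1     2,625.00     2,524.6453     2,524.6453
  2     2,625.00     2,428.1273     4,856.2546
  3     2,625.00     2,335.2991     7,005.8974
  4     2,625.00     2,246.0199     8,984.0794
  5     2,625.00     2,160.1537    10,800.7687
  6     2,625.00     2,077.5703    12,465.4220
  7     2,625.00     1,998.1441    13,987.0087
  8     2,625.00     1,921.7544    15,374.0349
  9     2,625.00     1,848.2850    16,634.5653
  10   52,625.00    35,637.1380   356,371.3797
  Σ                 55,177.1372   449,004.0561
Price P = Σ PV = 55,177.1372.
Macaulay duration = Σ(t·PV) / P = 449,004.0561 / 55,177.1372 = 8.13750 half-year periods.
In years: 8.13750 / 2 = 4.06875 years.

4.069 years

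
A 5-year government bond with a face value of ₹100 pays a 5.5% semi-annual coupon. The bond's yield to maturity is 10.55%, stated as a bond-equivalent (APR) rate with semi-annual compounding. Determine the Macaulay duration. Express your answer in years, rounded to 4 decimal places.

4.3614 years

Periodic yield y = 0.05275. Discount each cash flow and weight by its period:
  t   CF        PV=CF/(1+0.05275)^t    t·PV
  1         2.75         2.6122         2.6122
  2         2.75         2.4813         4.9626
  3         2.75         2.3570         7.0710
  4         2.75         2.2389         8.9555
  5         2.75         2.1267        10.6335
  6         2.75         2.0201        12.1208
  7         2.75         1.9189        13.4324
  8         2.75         1.8228        14.5821
  9         2.75         1.7314        15.5829
  10      102.75        61.4511       614.5105
  Σ                     80.7604       704.4636
Price P = Σ PV = 80.7604.
Macaulay duration = Σ(t·PV) / P = 704.4636 / 80.7604 = 8.72288 half-year periods.
In years: 8.72288 / 2 = 4.36144 years.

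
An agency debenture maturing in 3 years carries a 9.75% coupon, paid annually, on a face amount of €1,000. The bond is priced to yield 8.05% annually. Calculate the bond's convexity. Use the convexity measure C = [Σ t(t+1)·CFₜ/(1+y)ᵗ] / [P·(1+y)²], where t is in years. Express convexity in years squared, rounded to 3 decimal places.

With y = 0.0805:
  t   CF        PV=CF/(1+0.0805)^t    t·PV        t(t+1)·PV
  1        97.50        90.2360        90.2360         180.4720
  2        97.50        83.5132       167.0264         501.0791
  3     1,097.50       870.0220     2,610.0659      10,440.2635
  Σ                  1,043.7712     2,867.3283      11,121.8147
P = 1,043.7712.
Convexity = Σ t(t+1)·PV / [P·(1+y)²] = 11,121.8147 / (1,043.7712 × 1.167480) = 9.12685.

9.127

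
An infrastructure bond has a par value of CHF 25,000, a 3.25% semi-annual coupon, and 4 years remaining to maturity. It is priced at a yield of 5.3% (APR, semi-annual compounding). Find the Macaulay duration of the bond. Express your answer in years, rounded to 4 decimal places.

3.7729 years

Periodic yield y = 0.0265. Discount each cash flow and weight by its period:
  t   CF        PV=CF/(1+0.0265)^t    t·PV
  1       406.25       395.7623       395.7623
  2       406.25       385.5453       771.0907
  3       406.25       375.5922     1,126.7765
  4       406.25       365.8959     1,463.5837
  5       406.25       356.4500     1,782.2499
  6       406.25       347.2479     2,083.4875
  7       406.25       338.2834     2,367.9839
  8    25,406.25    20,609.5703   164,876.5626
  Σ                 23,174.3474   174,867.4971
Price P = Σ PV = 23,174.3474.
Macaulay duration = Σ(t·PV) / P = 174,867.4971 / 23,174.3474 = 7.54574 half-year periods.
In years: 7.54574 / 2 = 3.77287 years.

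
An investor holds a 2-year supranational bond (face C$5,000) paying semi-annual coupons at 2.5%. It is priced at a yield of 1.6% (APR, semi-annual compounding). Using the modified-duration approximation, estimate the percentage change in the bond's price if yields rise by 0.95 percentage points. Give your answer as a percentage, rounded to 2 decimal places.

Periodic yield y = 0.008. Modified duration first:
  t   CF        PV=CF/(1+0.008)^t    t·PV
  1        62.50        62.0040        62.0040
  2        62.50        61.5119       123.0237
  3        62.50        61.0237       183.0711
  4     5,062.50     4,903.6889    19,614.7555
  Σ                  5,088.2284    19,982.8543
P = 5,088.2284; D_Mac = 3.92727 half-year periods = 1.96364 yrs; D_mod = 1.96364/(1+0.008) = 1.94805 yrs.
ΔP/P ≈ -D_mod · Δy = -1.94805 × (+0.0095) = -0.018506 = -1.8506%.

-1.85%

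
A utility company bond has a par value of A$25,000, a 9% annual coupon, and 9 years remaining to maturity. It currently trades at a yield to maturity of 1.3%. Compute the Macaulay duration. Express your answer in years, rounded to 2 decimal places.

Periodic yield y = 0.013. Discount each cash flow and weight by its year:
  t   CF        PV=CF/(1+0.013)^t    t·PV
  1     2,250.00     2,221.1254     2,221.1254
  2     2,250.00     2,192.6213     4,385.2426
  3     2,250.00     2,164.4830     6,493.4490
  4     2,250.00     2,136.7058     8,546.8234
  5     2,250.00     2,109.2851    10,546.4257
  6     2,250.00     2,082.2163    12,493.2979
  7     2,250.00     2,055.4949    14,388.4642
  8     2,250.00     2,029.1164    16,232.9310
  9    27,250.00    24,259.4806   218,335.3254
  Σ                 41,250.5288   293,643.0845
Price P = Σ PV = 41,250.5288.
Macaulay duration = Σ(t·PV) / P = 293,643.0845 / 41,250.5288 = 7.11853 years.

7.12 years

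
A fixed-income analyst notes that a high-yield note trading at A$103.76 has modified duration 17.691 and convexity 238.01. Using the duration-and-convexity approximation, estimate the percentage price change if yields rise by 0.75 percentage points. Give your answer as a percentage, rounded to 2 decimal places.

-12.60%

Duration effect: -D_mod·Δy = -17.691 × (+0.0075) = -0.1326825
Convexity effect: ½·C·(Δy)² = 0.5 × 238.01 × (0.0075)² = +0.00669403125
ΔP/P ≈ -0.1326825 + 0.00669403125 = -0.12598846875
= -12.598846875%.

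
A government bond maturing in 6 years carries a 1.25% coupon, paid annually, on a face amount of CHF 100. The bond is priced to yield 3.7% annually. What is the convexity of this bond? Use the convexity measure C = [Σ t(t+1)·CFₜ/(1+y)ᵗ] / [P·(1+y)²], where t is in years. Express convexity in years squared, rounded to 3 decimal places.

With y = 0.037:
  t   CF        PV=CF/(1+0.037)^t    t·PV        t(t+1)·PV
  1         1.25         1.2054         1.2054           2.4108
  2         1.25         1.1624         2.3248           6.9744
  3         1.25         1.1209         3.3628          13.4510
  4         1.25         1.0809         4.3237          21.6185
  5         1.25         1.0424         5.2118          31.2707
  6       101.25        81.4184       488.5103       3,419.5722
  Σ                     87.0304       504.9387       3,495.2976
P = 87.0304.
Convexity = Σ t(t+1)·PV / [P·(1+y)²] = 3,495.2976 / (87.0304 × 1.075369) = 37.34701.

37.347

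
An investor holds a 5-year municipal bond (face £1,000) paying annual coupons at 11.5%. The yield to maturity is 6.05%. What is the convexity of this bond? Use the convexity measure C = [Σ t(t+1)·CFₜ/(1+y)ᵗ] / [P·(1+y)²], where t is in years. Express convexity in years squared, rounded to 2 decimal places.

20.79

With y = 0.0605:
  t   CF        PV=CF/(1+0.0605)^t    t·PV        t(t+1)·PV
  1       115.00       108.4394       108.4394         216.8788
  2       115.00       102.2531       204.5062         613.5186
  3       115.00        96.4197       289.2591       1,157.0365
  4       115.00        90.9191       363.6764       1,818.3821
  5     1,115.00       831.2306     4,156.1528      24,936.9169
  Σ                  1,229.2619     5,122.0340      28,742.7329
P = 1,229.2619.
Convexity = Σ t(t+1)·PV / [P·(1+y)²] = 28,742.7329 / (1,229.2619 × 1.124660) = 20.79037.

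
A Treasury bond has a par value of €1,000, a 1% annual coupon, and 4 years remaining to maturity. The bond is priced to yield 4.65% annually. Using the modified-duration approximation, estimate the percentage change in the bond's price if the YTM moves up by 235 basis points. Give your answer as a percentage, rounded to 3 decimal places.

-8.839%

Periodic yield y = 0.0465. Modified duration first:
  t   CF        PV=CF/(1+0.0465)^t    t·PV
  1        10.00         9.5557         9.5557
  2        10.00         9.1311        18.2621
  3        10.00         8.7253        26.1760
  4     1,010.00       842.1015     3,368.4060
  Σ                    869.5136     3,422.3998
P = 869.5136; D_Mac = 3.93599 yrs; D_mod = 3.93599/(1+0.0465) = 3.76110 yrs.
ΔP/P ≈ -D_mod · Δy = -3.76110 × (+0.0235) = -0.088386 = -8.8386%.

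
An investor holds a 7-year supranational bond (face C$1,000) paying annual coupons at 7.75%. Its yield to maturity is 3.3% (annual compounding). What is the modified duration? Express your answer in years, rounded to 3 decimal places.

5.641 years

Periodic yield y = 0.033. First find Macaulay duration:
  t   CF        PV=CF/(1+0.033)^t    t·PV
  1        77.50        75.0242        75.0242
  2        77.50        72.6275       145.2550
  3        77.50        70.3074       210.9221
  4        77.50        68.0613       272.2453
  5        77.50        65.8871       329.4353
  6        77.50        63.7822       382.6934
  7     1,077.50       858.4500     6,009.1503
  Σ                  1,274.1397     7,424.7256
P = 1,274.1397; Macaulay duration = 7,424.7256 / 1,274.1397 = 5.82725 years.
Modified duration = D_Mac / (1 + y) = 5.82725 / 1.033 = 5.64109 years.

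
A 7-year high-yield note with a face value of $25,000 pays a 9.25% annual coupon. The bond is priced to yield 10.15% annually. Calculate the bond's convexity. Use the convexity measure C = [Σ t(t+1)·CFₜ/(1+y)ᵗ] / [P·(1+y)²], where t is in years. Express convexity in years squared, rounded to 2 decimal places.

32.49

With y = 0.1015:
  t   CF        PV=CF/(1+0.1015)^t    t·PV        t(t+1)·PV
  1     2,312.50     2,099.4099     2,099.4099       4,198.8198
  2     2,312.50     1,905.9554     3,811.9108      11,435.7325
  3     2,312.50     1,730.3272     5,190.9816      20,763.9265
  4     2,312.50     1,570.8826     6,283.5305      31,417.6525
  5     2,312.50     1,426.1304     7,130.6519      42,783.9116
  6     2,312.50     1,294.7166     7,768.2999      54,378.0992
  7    27,312.50    13,882.5723    97,178.0061     777,424.0487
  Σ                 23,909.9945   129,462.7908     942,402.1909
P = 23,909.9945.
Convexity = Σ t(t+1)·PV / [P·(1+y)²] = 942,402.1909 / (23,909.9945 × 1.213302) = 32.48537.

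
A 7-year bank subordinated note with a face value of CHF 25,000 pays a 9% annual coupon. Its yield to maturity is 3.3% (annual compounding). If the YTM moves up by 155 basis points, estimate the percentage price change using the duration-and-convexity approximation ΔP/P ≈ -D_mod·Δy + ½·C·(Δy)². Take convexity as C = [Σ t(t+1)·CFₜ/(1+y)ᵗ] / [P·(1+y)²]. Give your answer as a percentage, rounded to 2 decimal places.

-8.10%

With y = 0.033:
  t   CF        PV=CF/(1+0.033)^t    t·PV        t(t+1)·PV
  1     2,250.00     2,178.1220     2,178.1220       4,356.2439
  2     2,250.00     2,108.5401     4,217.0803      12,651.2409
  3     2,250.00     2,041.1812     6,123.5435      24,494.1741
  4     2,250.00     1,975.9740     7,903.8961      39,519.4806
  5     2,250.00     1,912.8500     9,564.2499      57,385.4994
  6     2,250.00     1,851.7425    11,110.4549      77,773.1840
  7    27,250.00    21,710.2216   151,971.5511   1,215,772.4084
  Σ                 33,778.6314   193,068.8977   1,431,952.2313
P = 33,778.6314; D_Mac = 5.71571 yrs; D_mod = 5.53312 yrs; C = 39.72701.
Duration effect: -5.53312 × (+0.0155) = -0.085763
Convexity effect: 0.5 × 39.72701 × (0.0155)² = +0.0047722
ΔP/P ≈ -0.085763 + 0.0047722 = -0.080991 = -8.0991%.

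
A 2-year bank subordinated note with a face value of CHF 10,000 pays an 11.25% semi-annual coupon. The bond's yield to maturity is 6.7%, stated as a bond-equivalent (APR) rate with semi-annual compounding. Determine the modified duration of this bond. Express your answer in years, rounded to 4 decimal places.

Periodic yield y = 0.0335. First find Macaulay duration:
  t   CF        PV=CF/(1+0.0335)^t    t·PV
  1       562.50       544.2671       544.2671
  2       562.50       526.6251     1,053.2502
  3       562.50       509.5550     1,528.6651
  4    10,562.50     9,258.1625    37,032.6499
  Σ                 10,838.6097    40,158.8322
P = 10,838.6097; Macaulay duration = 40,158.8322 / 10,838.6097 = 3.70516 half-year periods = 1.85258 years.
Modified duration = D_Mac / (1 + y) = 1.85258 / 1.0335 = 1.79253 years.

1.7925 years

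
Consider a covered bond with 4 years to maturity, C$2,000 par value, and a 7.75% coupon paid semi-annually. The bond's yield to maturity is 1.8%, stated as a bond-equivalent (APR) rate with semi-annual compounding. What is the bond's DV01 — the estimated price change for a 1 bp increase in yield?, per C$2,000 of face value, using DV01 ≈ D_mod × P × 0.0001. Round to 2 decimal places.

C$0.87

Periodic yield y = 0.009.
  t   CF        PV=CF/(1+0.009)^t    t·PV
  1        77.50        76.8087        76.8087
  2        77.50        76.1236       152.2472
  3        77.50        75.4446       226.3338
  4        77.50        74.7717       299.0867
  5        77.50        74.1047       370.5236
  6        77.50        73.4437       440.6624
  7        77.50        72.7886       509.5204
  8     2,077.50     1,933.8007    15,470.4052
  Σ                  2,457.2863    17,545.5880
P = 2,457.2863; D_Mac = 7.14023 half-year periods = 3.57011 yrs; D_mod = 3.53827 yrs.
DV01 ≈ 3.53827 × 2,457.2863 × 0.0001 = 0.869454.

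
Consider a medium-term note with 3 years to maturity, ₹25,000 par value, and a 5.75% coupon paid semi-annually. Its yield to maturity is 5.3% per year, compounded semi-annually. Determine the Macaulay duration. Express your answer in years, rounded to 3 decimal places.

2.800 years

Periodic yield y = 0.0265. Discount each cash flow and weight by its period:
  t   CF        PV=CF/(1+0.0265)^t    t·PV
  1       718.75       700.1948       700.1948
  2       718.75       682.1187     1,364.2374
  3       718.75       664.5092     1,993.5276
  4       718.75       647.3543     2,589.4172
  5       718.75       630.6423     3,153.2114
  6    25,718.75    21,983.4644   131,900.7865
  Σ                 25,308.2837   141,701.3749
Price P = Σ PV = 25,308.2837.
Macaulay duration = Σ(t·PV) / P = 141,701.3749 / 25,308.2837 = 5.59901 half-year periods.
In years: 5.59901 / 2 = 2.79951 years.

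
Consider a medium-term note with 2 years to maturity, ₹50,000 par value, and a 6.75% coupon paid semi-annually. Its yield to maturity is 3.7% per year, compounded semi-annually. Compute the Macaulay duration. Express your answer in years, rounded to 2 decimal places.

1.91 years

Periodic yield y = 0.0185. Discount each cash flow and weight by its period:
  t   CF        PV=CF/(1+0.0185)^t    t·PV
  1     1,687.50     1,656.8483     1,656.8483
  2     1,687.50     1,626.7534     3,253.5067
  3     1,687.50     1,597.2051     4,791.6152
  4    51,687.50    48,033.1860   192,132.7438
  Σ                 52,913.9927   201,834.7141
Price P = Σ PV = 52,913.9927.
Macaulay duration = Σ(t·PV) / P = 201,834.7141 / 52,913.9927 = 3.81439 half-year periods.
In years: 3.81439 / 2 = 1.90720 years.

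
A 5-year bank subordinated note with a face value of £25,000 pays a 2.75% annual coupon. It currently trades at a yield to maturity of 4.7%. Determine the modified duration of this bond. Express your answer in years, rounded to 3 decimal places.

4.513 years

Periodic yield y = 0.047. First find Macaulay duration:
  t   CF        PV=CF/(1+0.047)^t    t·PV
  1       687.50       656.6380       656.6380
  2       687.50       627.1614     1,254.3229
  3       687.50       599.0080     1,797.0241
  4       687.50       572.1185     2,288.4739
  5    25,687.50    20,416.8356   102,084.1778
  Σ                 22,871.7615   108,080.6367
P = 22,871.7615; Macaulay duration = 108,080.6367 / 22,871.7615 = 4.72551 years.
Modified duration = D_Mac / (1 + y) = 4.72551 / 1.047 = 4.51338 years.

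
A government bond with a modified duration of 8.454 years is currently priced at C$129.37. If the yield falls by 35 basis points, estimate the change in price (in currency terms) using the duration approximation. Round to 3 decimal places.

Duration approximation: ΔP/P ≈ -D_mod · Δy = -8.454 × (-0.0035) = +0.029589.
ΔP ≈ 129.37 × (+0.029589) = +3.82792893.

+C$3.828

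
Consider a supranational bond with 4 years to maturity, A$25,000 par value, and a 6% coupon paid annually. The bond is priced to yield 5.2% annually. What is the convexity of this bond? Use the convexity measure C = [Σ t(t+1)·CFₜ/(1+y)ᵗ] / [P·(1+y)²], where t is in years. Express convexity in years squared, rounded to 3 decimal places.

With y = 0.052:
  t   CF        PV=CF/(1+0.052)^t    t·PV        t(t+1)·PV
  1     1,500.00     1,425.8555     1,425.8555       2,851.7110
  2     1,500.00     1,355.3760     2,710.7519       8,132.2558
  3     1,500.00     1,288.3802     3,865.1406      15,460.5623
  4    26,500.00    21,636.2960    86,545.1841     432,725.9204
  Σ                 25,705.9077    94,546.9321     459,170.4495
P = 25,705.9077.
Convexity = Σ t(t+1)·PV / [P·(1+y)²] = 459,170.4495 / (25,705.9077 × 1.106704) = 16.14022.

16.140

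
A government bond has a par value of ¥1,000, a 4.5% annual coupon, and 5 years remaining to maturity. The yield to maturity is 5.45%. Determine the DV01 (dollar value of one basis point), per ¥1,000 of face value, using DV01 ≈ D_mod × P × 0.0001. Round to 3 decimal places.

Periodic yield y = 0.0545.
  t   CF        PV=CF/(1+0.0545)^t    t·PV
  1        45.00        42.6743        42.6743
  2        45.00        40.4687        80.9374
  3        45.00        38.3772       115.1315
  4        45.00        36.3937       145.5748
  5     1,045.00       801.4628     4,007.3140
  Σ                    959.3766     4,391.6319
P = 959.3766; D_Mac = 4.57759 yrs; D_mod = 4.34100 yrs.
DV01 ≈ 4.34100 × 959.3766 × 0.0001 = 0.416466.

¥0.416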